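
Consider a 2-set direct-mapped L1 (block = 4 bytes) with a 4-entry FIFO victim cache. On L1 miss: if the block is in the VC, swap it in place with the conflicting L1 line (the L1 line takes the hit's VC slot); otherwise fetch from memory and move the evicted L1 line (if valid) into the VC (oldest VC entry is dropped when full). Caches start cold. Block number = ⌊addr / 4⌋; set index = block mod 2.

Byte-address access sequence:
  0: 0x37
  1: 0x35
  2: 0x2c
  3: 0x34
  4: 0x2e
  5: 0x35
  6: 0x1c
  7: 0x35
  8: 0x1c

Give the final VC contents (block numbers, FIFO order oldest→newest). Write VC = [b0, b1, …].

VC = [11, 13]

#0 0x37→b13/s1 MISS; vc=[]
#1 0x35→b13/s1 L1-HIT; vc=[]
#2 0x2c→b11/s1 MISS; vc=[13]
#3 0x34→b13/s1 VC-HIT; vc=[11]
#4 0x2e→b11/s1 VC-HIT; vc=[13]
#5 0x35→b13/s1 VC-HIT; vc=[11]
#6 0x1c→b7/s1 MISS; vc=[11,13]
#7 0x35→b13/s1 VC-HIT; vc=[11,7]
#8 0x1c→b7/s1 VC-HIT; vc=[11,13]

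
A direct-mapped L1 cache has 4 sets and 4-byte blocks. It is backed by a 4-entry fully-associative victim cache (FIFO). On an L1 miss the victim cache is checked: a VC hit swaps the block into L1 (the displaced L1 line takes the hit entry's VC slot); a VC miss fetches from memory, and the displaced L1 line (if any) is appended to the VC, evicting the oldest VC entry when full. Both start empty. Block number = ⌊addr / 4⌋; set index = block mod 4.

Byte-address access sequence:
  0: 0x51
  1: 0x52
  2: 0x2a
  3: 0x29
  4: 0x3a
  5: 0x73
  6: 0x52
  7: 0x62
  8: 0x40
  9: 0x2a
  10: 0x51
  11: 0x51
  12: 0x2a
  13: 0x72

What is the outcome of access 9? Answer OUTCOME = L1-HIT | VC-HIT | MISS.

OUTCOME = VC-HIT

  [0] addr=0x51 blk=20 s=0: MISS | VC []
  [1] addr=0x52 blk=20 s=0: L1-HIT | VC []
  [2] addr=0x2a blk=10 s=2: MISS | VC []
  [3] addr=0x29 blk=10 s=2: L1-HIT | VC []
  [4] addr=0x3a blk=14 s=2: MISS | VC [10]
  [5] addr=0x73 blk=28 s=0: MISS | VC [10, 20]
  [6] addr=0x52 blk=20 s=0: VC-HIT | VC [10, 28]
  [7] addr=0x62 blk=24 s=0: MISS | VC [10, 28, 20]
  [8] addr=0x40 blk=16 s=0: MISS | VC [10, 28, 20, 24]
  [9] addr=0x2a blk=10 s=2: VC-HIT | VC [14, 28, 20, 24]
  [10] addr=0x51 blk=20 s=0: VC-HIT | VC [14, 28, 16, 24]
  [11] addr=0x51 blk=20 s=0: L1-HIT | VC [14, 28, 16, 24]
  [12] addr=0x2a blk=10 s=2: L1-HIT | VC [14, 28, 16, 24]
  [13] addr=0x72 blk=28 s=0: VC-HIT | VC [14, 20, 16, 24]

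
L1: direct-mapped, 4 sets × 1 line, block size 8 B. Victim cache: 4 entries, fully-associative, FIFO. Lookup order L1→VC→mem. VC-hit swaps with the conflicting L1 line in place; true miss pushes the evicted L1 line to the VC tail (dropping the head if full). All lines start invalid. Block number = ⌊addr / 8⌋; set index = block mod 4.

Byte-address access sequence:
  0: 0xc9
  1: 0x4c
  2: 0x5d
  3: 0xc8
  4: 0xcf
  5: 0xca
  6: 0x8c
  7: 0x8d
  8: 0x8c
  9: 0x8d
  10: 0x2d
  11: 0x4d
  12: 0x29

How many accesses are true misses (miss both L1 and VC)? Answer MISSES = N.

MISSES = 5

#0 0xc9→b25/s1 MISS; vc=[]
#1 0x4c→b9/s1 MISS; vc=[25]
#2 0x5d→b11/s3 MISS; vc=[25]
#3 0xc8→b25/s1 VC-HIT; vc=[9]
#4 0xcf→b25/s1 L1-HIT; vc=[9]
#5 0xca→b25/s1 L1-HIT; vc=[9]
#6 0x8c→b17/s1 MISS; vc=[9,25]
#7 0x8d→b17/s1 L1-HIT; vc=[9,25]
#8 0x8c→b17/s1 L1-HIT; vc=[9,25]
#9 0x8d→b17/s1 L1-HIT; vc=[9,25]
#10 0x2d→b5/s1 MISS; vc=[9,25,17]
#11 0x4d→b9/s1 VC-HIT; vc=[5,25,17]
#12 0x29→b5/s1 VC-HIT; vc=[9,25,17]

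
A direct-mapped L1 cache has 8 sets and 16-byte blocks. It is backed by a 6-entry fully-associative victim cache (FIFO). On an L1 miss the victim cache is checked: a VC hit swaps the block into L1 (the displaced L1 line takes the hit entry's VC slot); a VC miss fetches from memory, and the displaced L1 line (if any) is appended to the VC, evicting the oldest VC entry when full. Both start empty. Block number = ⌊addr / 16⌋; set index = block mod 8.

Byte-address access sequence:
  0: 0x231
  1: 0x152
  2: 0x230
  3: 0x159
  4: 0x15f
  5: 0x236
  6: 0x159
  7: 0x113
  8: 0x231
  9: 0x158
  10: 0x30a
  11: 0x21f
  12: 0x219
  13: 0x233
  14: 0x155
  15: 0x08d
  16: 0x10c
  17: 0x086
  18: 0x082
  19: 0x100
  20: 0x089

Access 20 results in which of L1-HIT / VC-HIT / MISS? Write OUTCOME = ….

OUTCOME = VC-HIT

#0 0x231→b35/s3 MISS; vc=[]
#1 0x152→b21/s5 MISS; vc=[]
#2 0x230→b35/s3 L1-HIT; vc=[]
#3 0x159→b21/s5 L1-HIT; vc=[]
#4 0x15f→b21/s5 L1-HIT; vc=[]
#5 0x236→b35/s3 L1-HIT; vc=[]
#6 0x159→b21/s5 L1-HIT; vc=[]
#7 0x113→b17/s1 MISS; vc=[]
#8 0x231→b35/s3 L1-HIT; vc=[]
#9 0x158→b21/s5 L1-HIT; vc=[]
#10 0x30a→b48/s0 MISS; vc=[]
#11 0x21f→b33/s1 MISS; vc=[17]
#12 0x219→b33/s1 L1-HIT; vc=[17]
#13 0x233→b35/s3 L1-HIT; vc=[17]
#14 0x155→b21/s5 L1-HIT; vc=[17]
#15 0x8d→b8/s0 MISS; vc=[17,48]
#16 0x10c→b16/s0 MISS; vc=[17,48,8]
#17 0x86→b8/s0 VC-HIT; vc=[17,48,16]
#18 0x82→b8/s0 L1-HIT; vc=[17,48,16]
#19 0x100→b16/s0 VC-HIT; vc=[17,48,8]
#20 0x89→b8/s0 VC-HIT; vc=[17,48,16]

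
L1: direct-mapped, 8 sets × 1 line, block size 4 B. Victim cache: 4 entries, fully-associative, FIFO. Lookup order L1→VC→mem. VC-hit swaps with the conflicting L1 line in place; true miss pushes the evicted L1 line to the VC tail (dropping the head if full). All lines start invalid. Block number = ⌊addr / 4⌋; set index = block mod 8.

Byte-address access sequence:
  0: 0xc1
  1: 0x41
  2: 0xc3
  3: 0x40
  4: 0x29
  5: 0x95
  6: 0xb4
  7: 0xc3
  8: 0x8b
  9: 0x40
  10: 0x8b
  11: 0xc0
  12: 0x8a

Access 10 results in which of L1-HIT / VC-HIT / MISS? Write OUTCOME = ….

#0 0xc1→b48/s0 MISS; vc=[]
#1 0x41→b16/s0 MISS; vc=[48]
#2 0xc3→b48/s0 VC-HIT; vc=[16]
#3 0x40→b16/s0 VC-HIT; vc=[48]
#4 0x29→b10/s2 MISS; vc=[48]
#5 0x95→b37/s5 MISS; vc=[48]
#6 0xb4→b45/s5 MISS; vc=[48,37]
#7 0xc3→b48/s0 VC-HIT; vc=[16,37]
#8 0x8b→b34/s2 MISS; vc=[16,37,10]
#9 0x40→b16/s0 VC-HIT; vc=[48,37,10]
#10 0x8b→b34/s2 L1-HIT; vc=[48,37,10]
#11 0xc0→b48/s0 VC-HIT; vc=[16,37,10]
#12 0x8a→b34/s2 L1-HIT; vc=[16,37,10]

OUTCOME = L1-HIT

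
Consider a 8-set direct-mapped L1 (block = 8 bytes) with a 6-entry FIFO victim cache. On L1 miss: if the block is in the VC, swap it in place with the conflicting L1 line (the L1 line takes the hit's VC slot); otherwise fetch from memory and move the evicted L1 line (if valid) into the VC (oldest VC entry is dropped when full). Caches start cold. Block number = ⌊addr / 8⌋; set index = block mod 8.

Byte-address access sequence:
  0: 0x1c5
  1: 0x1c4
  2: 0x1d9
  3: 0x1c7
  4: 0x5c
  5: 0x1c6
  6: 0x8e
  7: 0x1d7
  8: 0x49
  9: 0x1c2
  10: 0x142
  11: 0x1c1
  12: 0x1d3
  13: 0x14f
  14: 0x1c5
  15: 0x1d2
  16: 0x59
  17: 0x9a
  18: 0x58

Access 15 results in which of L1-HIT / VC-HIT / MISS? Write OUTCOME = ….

OUTCOME = L1-HIT

  [0] addr=0x1c5 blk=56 s=0: MISS | VC []
  [1] addr=0x1c4 blk=56 s=0: L1-HIT | VC []
  [2] addr=0x1d9 blk=59 s=3: MISS | VC []
  [3] addr=0x1c7 blk=56 s=0: L1-HIT | VC []
  [4] addr=0x5c blk=11 s=3: MISS | VC [59]
  [5] addr=0x1c6 blk=56 s=0: L1-HIT | VC [59]
  [6] addr=0x8e blk=17 s=1: MISS | VC [59]
  [7] addr=0x1d7 blk=58 s=2: MISS | VC [59]
  [8] addr=0x49 blk=9 s=1: MISS | VC [59, 17]
  [9] addr=0x1c2 blk=56 s=0: L1-HIT | VC [59, 17]
  [10] addr=0x142 blk=40 s=0: MISS | VC [59, 17, 56]
  [11] addr=0x1c1 blk=56 s=0: VC-HIT | VC [59, 17, 40]
  [12] addr=0x1d3 blk=58 s=2: L1-HIT | VC [59, 17, 40]
  [13] addr=0x14f blk=41 s=1: MISS | VC [59, 17, 40, 9]
  [14] addr=0x1c5 blk=56 s=0: L1-HIT | VC [59, 17, 40, 9]
  [15] addr=0x1d2 blk=58 s=2: L1-HIT | VC [59, 17, 40, 9]
  [16] addr=0x59 blk=11 s=3: L1-HIT | VC [59, 17, 40, 9]
  [17] addr=0x9a blk=19 s=3: MISS | VC [59, 17, 40, 9, 11]
  [18] addr=0x58 blk=11 s=3: VC-HIT | VC [59, 17, 40, 9, 19]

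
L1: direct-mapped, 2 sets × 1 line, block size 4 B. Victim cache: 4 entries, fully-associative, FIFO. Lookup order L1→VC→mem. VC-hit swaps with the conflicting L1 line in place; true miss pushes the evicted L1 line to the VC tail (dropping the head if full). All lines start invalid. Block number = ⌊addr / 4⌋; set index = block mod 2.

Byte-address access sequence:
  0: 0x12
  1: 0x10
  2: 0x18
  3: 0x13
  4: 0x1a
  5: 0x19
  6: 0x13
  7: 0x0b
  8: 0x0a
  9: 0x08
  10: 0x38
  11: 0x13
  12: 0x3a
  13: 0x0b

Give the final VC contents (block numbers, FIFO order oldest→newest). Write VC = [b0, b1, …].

VC = [6, 4, 14]

0: 0x12 (blk 4, set 0) → MISS  vc=[]
1: 0x10 (blk 4, set 0) → L1-HIT  vc=[]
2: 0x18 (blk 6, set 0) → MISS  vc=[4]
3: 0x13 (blk 4, set 0) → VC-HIT  vc=[6]
4: 0x1a (blk 6, set 0) → VC-HIT  vc=[4]
5: 0x19 (blk 6, set 0) → L1-HIT  vc=[4]
6: 0x13 (blk 4, set 0) → VC-HIT  vc=[6]
7: 0xb (blk 2, set 0) → MISS  vc=[6, 4]
8: 0xa (blk 2, set 0) → L1-HIT  vc=[6, 4]
9: 0x8 (blk 2, set 0) → L1-HIT  vc=[6, 4]
10: 0x38 (blk 14, set 0) → MISS  vc=[6, 4, 2]
11: 0x13 (blk 4, set 0) → VC-HIT  vc=[6, 14, 2]
12: 0x3a (blk 14, set 0) → VC-HIT  vc=[6, 4, 2]
13: 0xb (blk 2, set 0) → VC-HIT  vc=[6, 4, 14]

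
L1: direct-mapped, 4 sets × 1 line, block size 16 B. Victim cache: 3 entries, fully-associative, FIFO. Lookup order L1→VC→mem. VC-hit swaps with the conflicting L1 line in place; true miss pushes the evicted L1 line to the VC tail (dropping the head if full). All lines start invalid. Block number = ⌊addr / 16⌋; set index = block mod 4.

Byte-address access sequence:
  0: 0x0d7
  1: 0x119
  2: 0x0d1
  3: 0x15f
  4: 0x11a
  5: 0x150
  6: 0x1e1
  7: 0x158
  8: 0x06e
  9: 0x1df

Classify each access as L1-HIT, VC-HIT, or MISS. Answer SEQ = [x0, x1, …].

#0 0xd7→b13/s1 MISS; vc=[]
#1 0x119→b17/s1 MISS; vc=[13]
#2 0xd1→b13/s1 VC-HIT; vc=[17]
#3 0x15f→b21/s1 MISS; vc=[17,13]
#4 0x11a→b17/s1 VC-HIT; vc=[21,13]
#5 0x150→b21/s1 VC-HIT; vc=[17,13]
#6 0x1e1→b30/s2 MISS; vc=[17,13]
#7 0x158→b21/s1 L1-HIT; vc=[17,13]
#8 0x6e→b6/s2 MISS; vc=[17,13,30]
#9 0x1df→b29/s1 MISS; vc=[13,30,21]

SEQ = [MISS, MISS, VC-HIT, MISS, VC-HIT, VC-HIT, MISS, L1-HIT, MISS, MISS]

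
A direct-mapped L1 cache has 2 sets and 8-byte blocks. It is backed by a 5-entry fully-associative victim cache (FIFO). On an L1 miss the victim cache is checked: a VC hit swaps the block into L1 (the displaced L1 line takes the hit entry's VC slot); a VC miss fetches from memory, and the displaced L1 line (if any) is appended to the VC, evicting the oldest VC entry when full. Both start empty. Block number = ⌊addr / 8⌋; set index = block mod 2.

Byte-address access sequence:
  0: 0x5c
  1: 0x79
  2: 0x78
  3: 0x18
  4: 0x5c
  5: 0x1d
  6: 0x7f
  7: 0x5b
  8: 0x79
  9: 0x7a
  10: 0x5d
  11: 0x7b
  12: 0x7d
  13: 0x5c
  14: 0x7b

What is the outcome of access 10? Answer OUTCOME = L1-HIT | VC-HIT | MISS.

OUTCOME = VC-HIT

0: 0x5c (blk 11, set 1) → MISS  vc=[]
1: 0x79 (blk 15, set 1) → MISS  vc=[11]
2: 0x78 (blk 15, set 1) → L1-HIT  vc=[11]
3: 0x18 (blk 3, set 1) → MISS  vc=[11, 15]
4: 0x5c (blk 11, set 1) → VC-HIT  vc=[3, 15]
5: 0x1d (blk 3, set 1) → VC-HIT  vc=[11, 15]
6: 0x7f (blk 15, set 1) → VC-HIT  vc=[11, 3]
7: 0x5b (blk 11, set 1) → VC-HIT  vc=[15, 3]
8: 0x79 (blk 15, set 1) → VC-HIT  vc=[11, 3]
9: 0x7a (blk 15, set 1) → L1-HIT  vc=[11, 3]
10: 0x5d (blk 11, set 1) → VC-HIT  vc=[15, 3]
11: 0x7b (blk 15, set 1) → VC-HIT  vc=[11, 3]
12: 0x7d (blk 15, set 1) → L1-HIT  vc=[11, 3]
13: 0x5c (blk 11, set 1) → VC-HIT  vc=[15, 3]
14: 0x7b (blk 15, set 1) → VC-HIT  vc=[11, 3]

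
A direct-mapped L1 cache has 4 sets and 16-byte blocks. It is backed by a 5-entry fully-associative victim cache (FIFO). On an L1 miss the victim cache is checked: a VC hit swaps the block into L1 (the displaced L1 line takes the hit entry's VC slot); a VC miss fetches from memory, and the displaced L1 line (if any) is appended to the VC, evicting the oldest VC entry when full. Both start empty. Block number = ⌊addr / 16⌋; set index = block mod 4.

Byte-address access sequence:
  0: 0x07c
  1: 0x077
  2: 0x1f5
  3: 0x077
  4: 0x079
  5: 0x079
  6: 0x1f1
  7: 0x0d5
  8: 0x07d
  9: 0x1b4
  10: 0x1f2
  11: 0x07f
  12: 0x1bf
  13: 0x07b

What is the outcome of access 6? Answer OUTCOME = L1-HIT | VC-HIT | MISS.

OUTCOME = VC-HIT

  [0] addr=0x7c blk=7 s=3: MISS | VC []
  [1] addr=0x77 blk=7 s=3: L1-HIT | VC []
  [2] addr=0x1f5 blk=31 s=3: MISS | VC [7]
  [3] addr=0x77 blk=7 s=3: VC-HIT | VC [31]
  [4] addr=0x79 blk=7 s=3: L1-HIT | VC [31]
  [5] addr=0x79 blk=7 s=3: L1-HIT | VC [31]
  [6] addr=0x1f1 blk=31 s=3: VC-HIT | VC [7]
  [7] addr=0xd5 blk=13 s=1: MISS | VC [7]
  [8] addr=0x7d blk=7 s=3: VC-HIT | VC [31]
  [9] addr=0x1b4 blk=27 s=3: MISS | VC [31, 7]
  [10] addr=0x1f2 blk=31 s=3: VC-HIT | VC [27, 7]
  [11] addr=0x7f blk=7 s=3: VC-HIT | VC [27, 31]
  [12] addr=0x1bf blk=27 s=3: VC-HIT | VC [7, 31]
  [13] addr=0x7b blk=7 s=3: VC-HIT | VC [27, 31]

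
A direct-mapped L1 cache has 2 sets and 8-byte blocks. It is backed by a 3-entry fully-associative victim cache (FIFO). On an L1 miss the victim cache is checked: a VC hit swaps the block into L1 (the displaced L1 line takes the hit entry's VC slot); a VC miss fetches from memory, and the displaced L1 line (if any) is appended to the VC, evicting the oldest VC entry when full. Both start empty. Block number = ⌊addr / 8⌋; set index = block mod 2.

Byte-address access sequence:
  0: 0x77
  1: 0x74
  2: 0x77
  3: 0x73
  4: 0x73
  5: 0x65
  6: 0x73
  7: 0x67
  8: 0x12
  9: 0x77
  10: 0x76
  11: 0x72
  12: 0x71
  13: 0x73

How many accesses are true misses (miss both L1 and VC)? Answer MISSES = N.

MISSES = 3

  [0] addr=0x77 blk=14 s=0: MISS | VC []
  [1] addr=0x74 blk=14 s=0: L1-HIT | VC []
  [2] addr=0x77 blk=14 s=0: L1-HIT | VC []
  [3] addr=0x73 blk=14 s=0: L1-HIT | VC []
  [4] addr=0x73 blk=14 s=0: L1-HIT | VC []
  [5] addr=0x65 blk=12 s=0: MISS | VC [14]
  [6] addr=0x73 blk=14 s=0: VC-HIT | VC [12]
  [7] addr=0x67 blk=12 s=0: VC-HIT | VC [14]
  [8] addr=0x12 blk=2 s=0: MISS | VC [14, 12]
  [9] addr=0x77 blk=14 s=0: VC-HIT | VC [2, 12]
  [10] addr=0x76 blk=14 s=0: L1-HIT | VC [2, 12]
  [11] addr=0x72 blk=14 s=0: L1-HIT | VC [2, 12]
  [12] addr=0x71 blk=14 s=0: L1-HIT | VC [2, 12]
  [13] addr=0x73 blk=14 s=0: L1-HIT | VC [2, 12]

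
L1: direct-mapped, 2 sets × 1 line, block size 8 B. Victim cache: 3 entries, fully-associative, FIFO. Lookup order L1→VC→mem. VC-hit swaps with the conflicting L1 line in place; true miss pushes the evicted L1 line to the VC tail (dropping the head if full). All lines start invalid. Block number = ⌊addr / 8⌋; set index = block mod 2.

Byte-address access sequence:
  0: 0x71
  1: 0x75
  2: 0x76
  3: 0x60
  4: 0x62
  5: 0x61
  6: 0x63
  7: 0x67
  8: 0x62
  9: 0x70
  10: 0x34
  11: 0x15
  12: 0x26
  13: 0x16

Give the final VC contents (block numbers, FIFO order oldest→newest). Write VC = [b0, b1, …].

#0 0x71→b14/s0 MISS; vc=[]
#1 0x75→b14/s0 L1-HIT; vc=[]
#2 0x76→b14/s0 L1-HIT; vc=[]
#3 0x60→b12/s0 MISS; vc=[14]
#4 0x62→b12/s0 L1-HIT; vc=[14]
#5 0x61→b12/s0 L1-HIT; vc=[14]
#6 0x63→b12/s0 L1-HIT; vc=[14]
#7 0x67→b12/s0 L1-HIT; vc=[14]
#8 0x62→b12/s0 L1-HIT; vc=[14]
#9 0x70→b14/s0 VC-HIT; vc=[12]
#10 0x34→b6/s0 MISS; vc=[12,14]
#11 0x15→b2/s0 MISS; vc=[12,14,6]
#12 0x26→b4/s0 MISS; vc=[14,6,2]
#13 0x16→b2/s0 VC-HIT; vc=[14,6,4]

VC = [14, 6, 4]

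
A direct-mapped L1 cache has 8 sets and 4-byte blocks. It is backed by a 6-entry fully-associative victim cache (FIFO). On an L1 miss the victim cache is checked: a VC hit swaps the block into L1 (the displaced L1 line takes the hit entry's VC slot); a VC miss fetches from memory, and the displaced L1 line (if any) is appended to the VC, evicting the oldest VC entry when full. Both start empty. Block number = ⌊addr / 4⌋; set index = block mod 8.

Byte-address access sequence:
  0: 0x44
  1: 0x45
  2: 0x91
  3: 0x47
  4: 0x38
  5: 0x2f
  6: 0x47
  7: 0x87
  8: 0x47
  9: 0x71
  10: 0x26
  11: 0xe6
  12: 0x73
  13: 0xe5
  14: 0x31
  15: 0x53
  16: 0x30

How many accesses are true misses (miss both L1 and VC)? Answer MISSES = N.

MISSES = 10

0: 0x44 (blk 17, set 1) → MISS  vc=[]
1: 0x45 (blk 17, set 1) → L1-HIT  vc=[]
2: 0x91 (blk 36, set 4) → MISS  vc=[]
3: 0x47 (blk 17, set 1) → L1-HIT  vc=[]
4: 0x38 (blk 14, set 6) → MISS  vc=[]
5: 0x2f (blk 11, set 3) → MISS  vc=[]
6: 0x47 (blk 17, set 1) → L1-HIT  vc=[]
7: 0x87 (blk 33, set 1) → MISS  vc=[17]
8: 0x47 (blk 17, set 1) → VC-HIT  vc=[33]
9: 0x71 (blk 28, set 4) → MISS  vc=[33, 36]
10: 0x26 (blk 9, set 1) → MISS  vc=[33, 36, 17]
11: 0xe6 (blk 57, set 1) → MISS  vc=[33, 36, 17, 9]
12: 0x73 (blk 28, set 4) → L1-HIT  vc=[33, 36, 17, 9]
13: 0xe5 (blk 57, set 1) → L1-HIT  vc=[33, 36, 17, 9]
14: 0x31 (blk 12, set 4) → MISS  vc=[33, 36, 17, 9, 28]
15: 0x53 (blk 20, set 4) → MISS  vc=[33, 36, 17, 9, 28, 12]
16: 0x30 (blk 12, set 4) → VC-HIT  vc=[33, 36, 17, 9, 28, 20]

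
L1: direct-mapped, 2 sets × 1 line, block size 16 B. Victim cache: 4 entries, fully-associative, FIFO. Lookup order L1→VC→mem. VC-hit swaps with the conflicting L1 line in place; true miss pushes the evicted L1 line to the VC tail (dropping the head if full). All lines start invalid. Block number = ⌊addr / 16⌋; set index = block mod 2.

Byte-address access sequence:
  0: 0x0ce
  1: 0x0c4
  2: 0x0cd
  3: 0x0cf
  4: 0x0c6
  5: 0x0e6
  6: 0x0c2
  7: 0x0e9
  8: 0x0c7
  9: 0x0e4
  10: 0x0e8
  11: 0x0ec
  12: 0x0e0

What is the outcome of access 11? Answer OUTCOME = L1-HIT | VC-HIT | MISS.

OUTCOME = L1-HIT

#0 0xce→b12/s0 MISS; vc=[]
#1 0xc4→b12/s0 L1-HIT; vc=[]
#2 0xcd→b12/s0 L1-HIT; vc=[]
#3 0xcf→b12/s0 L1-HIT; vc=[]
#4 0xc6→b12/s0 L1-HIT; vc=[]
#5 0xe6→b14/s0 MISS; vc=[12]
#6 0xc2→b12/s0 VC-HIT; vc=[14]
#7 0xe9→b14/s0 VC-HIT; vc=[12]
#8 0xc7→b12/s0 VC-HIT; vc=[14]
#9 0xe4→b14/s0 VC-HIT; vc=[12]
#10 0xe8→b14/s0 L1-HIT; vc=[12]
#11 0xec→b14/s0 L1-HIT; vc=[12]
#12 0xe0→b14/s0 L1-HIT; vc=[12]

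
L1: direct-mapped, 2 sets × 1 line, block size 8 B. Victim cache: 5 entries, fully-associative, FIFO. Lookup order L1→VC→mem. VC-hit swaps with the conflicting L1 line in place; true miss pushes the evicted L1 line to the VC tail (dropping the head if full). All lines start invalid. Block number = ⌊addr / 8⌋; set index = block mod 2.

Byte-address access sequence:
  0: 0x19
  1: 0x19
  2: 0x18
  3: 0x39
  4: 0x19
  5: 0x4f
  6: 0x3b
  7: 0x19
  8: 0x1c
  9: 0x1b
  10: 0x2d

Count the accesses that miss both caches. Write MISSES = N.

  [0] addr=0x19 blk=3 s=1: MISS | VC []
  [1] addr=0x19 blk=3 s=1: L1-HIT | VC []
  [2] addr=0x18 blk=3 s=1: L1-HIT | VC []
  [3] addr=0x39 blk=7 s=1: MISS | VC [3]
  [4] addr=0x19 blk=3 s=1: VC-HIT | VC [7]
  [5] addr=0x4f blk=9 s=1: MISS | VC [7, 3]
  [6] addr=0x3b blk=7 s=1: VC-HIT | VC [9, 3]
  [7] addr=0x19 blk=3 s=1: VC-HIT | VC [9, 7]
  [8] addr=0x1c blk=3 s=1: L1-HIT | VC [9, 7]
  [9] addr=0x1b blk=3 s=1: L1-HIT | VC [9, 7]
  [10] addr=0x2d blk=5 s=1: MISS | VC [9, 7, 3]

MISSES = 4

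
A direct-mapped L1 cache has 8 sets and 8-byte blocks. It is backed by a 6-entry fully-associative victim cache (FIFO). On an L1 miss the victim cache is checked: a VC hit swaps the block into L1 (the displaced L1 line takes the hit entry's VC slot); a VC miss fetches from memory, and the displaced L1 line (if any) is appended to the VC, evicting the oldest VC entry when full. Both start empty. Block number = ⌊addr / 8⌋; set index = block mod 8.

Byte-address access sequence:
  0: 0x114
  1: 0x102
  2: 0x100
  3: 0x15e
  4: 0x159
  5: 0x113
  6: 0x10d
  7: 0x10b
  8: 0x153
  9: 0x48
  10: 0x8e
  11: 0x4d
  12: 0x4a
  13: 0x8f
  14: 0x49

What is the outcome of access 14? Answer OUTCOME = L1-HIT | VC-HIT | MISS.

OUTCOME = VC-HIT

0: 0x114 (blk 34, set 2) → MISS  vc=[]
1: 0x102 (blk 32, set 0) → MISS  vc=[]
2: 0x100 (blk 32, set 0) → L1-HIT  vc=[]
3: 0x15e (blk 43, set 3) → MISS  vc=[]
4: 0x159 (blk 43, set 3) → L1-HIT  vc=[]
5: 0x113 (blk 34, set 2) → L1-HIT  vc=[]
6: 0x10d (blk 33, set 1) → MISS  vc=[]
7: 0x10b (blk 33, set 1) → L1-HIT  vc=[]
8: 0x153 (blk 42, set 2) → MISS  vc=[34]
9: 0x48 (blk 9, set 1) → MISS  vc=[34, 33]
10: 0x8e (blk 17, set 1) → MISS  vc=[34, 33, 9]
11: 0x4d (blk 9, set 1) → VC-HIT  vc=[34, 33, 17]
12: 0x4a (blk 9, set 1) → L1-HIT  vc=[34, 33, 17]
13: 0x8f (blk 17, set 1) → VC-HIT  vc=[34, 33, 9]
14: 0x49 (blk 9, set 1) → VC-HIT  vc=[34, 33, 17]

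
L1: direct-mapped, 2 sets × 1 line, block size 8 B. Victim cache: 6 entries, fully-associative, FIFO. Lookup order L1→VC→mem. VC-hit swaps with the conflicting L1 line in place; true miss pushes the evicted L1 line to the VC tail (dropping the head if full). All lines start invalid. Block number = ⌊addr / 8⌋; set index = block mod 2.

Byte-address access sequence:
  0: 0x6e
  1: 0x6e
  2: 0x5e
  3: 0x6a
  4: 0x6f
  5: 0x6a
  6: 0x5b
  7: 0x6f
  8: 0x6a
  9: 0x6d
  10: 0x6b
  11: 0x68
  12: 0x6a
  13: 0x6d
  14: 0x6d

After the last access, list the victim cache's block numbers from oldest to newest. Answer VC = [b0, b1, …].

VC = [11]

0: 0x6e (blk 13, set 1) → MISS  vc=[]
1: 0x6e (blk 13, set 1) → L1-HIT  vc=[]
2: 0x5e (blk 11, set 1) → MISS  vc=[13]
3: 0x6a (blk 13, set 1) → VC-HIT  vc=[11]
4: 0x6f (blk 13, set 1) → L1-HIT  vc=[11]
5: 0x6a (blk 13, set 1) → L1-HIT  vc=[11]
6: 0x5b (blk 11, set 1) → VC-HIT  vc=[13]
7: 0x6f (blk 13, set 1) → VC-HIT  vc=[11]
8: 0x6a (blk 13, set 1) → L1-HIT  vc=[11]
9: 0x6d (blk 13, set 1) → L1-HIT  vc=[11]
10: 0x6b (blk 13, set 1) → L1-HIT  vc=[11]
11: 0x68 (blk 13, set 1) → L1-HIT  vc=[11]
12: 0x6a (blk 13, set 1) → L1-HIT  vc=[11]
13: 0x6d (blk 13, set 1) → L1-HIT  vc=[11]
14: 0x6d (blk 13, set 1) → L1-HIT  vc=[11]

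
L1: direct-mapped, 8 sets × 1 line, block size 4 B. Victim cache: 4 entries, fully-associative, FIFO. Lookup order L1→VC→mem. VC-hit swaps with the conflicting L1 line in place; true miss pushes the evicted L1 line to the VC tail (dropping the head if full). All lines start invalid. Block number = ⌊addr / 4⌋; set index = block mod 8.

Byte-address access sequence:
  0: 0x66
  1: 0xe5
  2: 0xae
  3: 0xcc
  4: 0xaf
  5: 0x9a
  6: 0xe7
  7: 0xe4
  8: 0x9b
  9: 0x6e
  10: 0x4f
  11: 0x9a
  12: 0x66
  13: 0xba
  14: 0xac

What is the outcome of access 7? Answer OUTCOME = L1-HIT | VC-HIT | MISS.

OUTCOME = L1-HIT

  [0] addr=0x66 blk=25 s=1: MISS | VC []
  [1] addr=0xe5 blk=57 s=1: MISS | VC [25]
  [2] addr=0xae blk=43 s=3: MISS | VC [25]
  [3] addr=0xcc blk=51 s=3: MISS | VC [25, 43]
  [4] addr=0xaf blk=43 s=3: VC-HIT | VC [25, 51]
  [5] addr=0x9a blk=38 s=6: MISS | VC [25, 51]
  [6] addr=0xe7 blk=57 s=1: L1-HIT | VC [25, 51]
  [7] addr=0xe4 blk=57 s=1: L1-HIT | VC [25, 51]
  [8] addr=0x9b blk=38 s=6: L1-HIT | VC [25, 51]
  [9] addr=0x6e blk=27 s=3: MISS | VC [25, 51, 43]
  [10] addr=0x4f blk=19 s=3: MISS | VC [25, 51, 43, 27]
  [11] addr=0x9a blk=38 s=6: L1-HIT | VC [25, 51, 43, 27]
  [12] addr=0x66 blk=25 s=1: VC-HIT | VC [57, 51, 43, 27]
  [13] addr=0xba blk=46 s=6: MISS | VC [51, 43, 27, 38]
  [14] addr=0xac blk=43 s=3: VC-HIT | VC [51, 19, 27, 38]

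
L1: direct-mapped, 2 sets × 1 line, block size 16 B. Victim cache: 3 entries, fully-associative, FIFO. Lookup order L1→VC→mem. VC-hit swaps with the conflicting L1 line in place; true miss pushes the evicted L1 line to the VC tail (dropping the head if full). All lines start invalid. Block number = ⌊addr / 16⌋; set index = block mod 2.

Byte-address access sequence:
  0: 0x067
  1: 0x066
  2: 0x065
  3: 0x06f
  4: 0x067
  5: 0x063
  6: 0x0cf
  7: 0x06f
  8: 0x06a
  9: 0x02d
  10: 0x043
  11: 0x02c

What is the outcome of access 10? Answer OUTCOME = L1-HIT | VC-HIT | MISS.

OUTCOME = MISS

0: 0x67 (blk 6, set 0) → MISS  vc=[]
1: 0x66 (blk 6, set 0) → L1-HIT  vc=[]
2: 0x65 (blk 6, set 0) → L1-HIT  vc=[]
3: 0x6f (blk 6, set 0) → L1-HIT  vc=[]
4: 0x67 (blk 6, set 0) → L1-HIT  vc=[]
5: 0x63 (blk 6, set 0) → L1-HIT  vc=[]
6: 0xcf (blk 12, set 0) → MISS  vc=[6]
7: 0x6f (blk 6, set 0) → VC-HIT  vc=[12]
8: 0x6a (blk 6, set 0) → L1-HIT  vc=[12]
9: 0x2d (blk 2, set 0) → MISS  vc=[12, 6]
10: 0x43 (blk 4, set 0) → MISS  vc=[12, 6, 2]
11: 0x2c (blk 2, set 0) → VC-HIT  vc=[12, 6, 4]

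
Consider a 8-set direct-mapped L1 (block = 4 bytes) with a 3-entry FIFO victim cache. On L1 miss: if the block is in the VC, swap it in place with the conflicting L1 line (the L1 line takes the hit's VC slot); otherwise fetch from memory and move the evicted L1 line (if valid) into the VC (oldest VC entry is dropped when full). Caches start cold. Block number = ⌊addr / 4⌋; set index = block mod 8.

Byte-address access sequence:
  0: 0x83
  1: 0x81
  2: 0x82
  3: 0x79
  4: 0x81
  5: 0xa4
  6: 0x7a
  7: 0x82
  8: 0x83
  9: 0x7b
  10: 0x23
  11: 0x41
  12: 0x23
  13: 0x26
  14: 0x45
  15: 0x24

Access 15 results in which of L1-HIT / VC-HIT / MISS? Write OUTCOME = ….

  [0] addr=0x83 blk=32 s=0: MISS | VC []
  [1] addr=0x81 blk=32 s=0: L1-HIT | VC []
  [2] addr=0x82 blk=32 s=0: L1-HIT | VC []
  [3] addr=0x79 blk=30 s=6: MISS | VC []
  [4] addr=0x81 blk=32 s=0: L1-HIT | VC []
  [5] addr=0xa4 blk=41 s=1: MISS | VC []
  [6] addr=0x7a blk=30 s=6: L1-HIT | VC []
  [7] addr=0x82 blk=32 s=0: L1-HIT | VC []
  [8] addr=0x83 blk=32 s=0: L1-HIT | VC []
  [9] addr=0x7b blk=30 s=6: L1-HIT | VC []
  [10] addr=0x23 blk=8 s=0: MISS | VC [32]
  [11] addr=0x41 blk=16 s=0: MISS | VC [32, 8]
  [12] addr=0x23 blk=8 s=0: VC-HIT | VC [32, 16]
  [13] addr=0x26 blk=9 s=1: MISS | VC [32, 16, 41]
  [14] addr=0x45 blk=17 s=1: MISS | VC [16, 41, 9]
  [15] addr=0x24 blk=9 s=1: VC-HIT | VC [16, 41, 17]

OUTCOME = VC-HIT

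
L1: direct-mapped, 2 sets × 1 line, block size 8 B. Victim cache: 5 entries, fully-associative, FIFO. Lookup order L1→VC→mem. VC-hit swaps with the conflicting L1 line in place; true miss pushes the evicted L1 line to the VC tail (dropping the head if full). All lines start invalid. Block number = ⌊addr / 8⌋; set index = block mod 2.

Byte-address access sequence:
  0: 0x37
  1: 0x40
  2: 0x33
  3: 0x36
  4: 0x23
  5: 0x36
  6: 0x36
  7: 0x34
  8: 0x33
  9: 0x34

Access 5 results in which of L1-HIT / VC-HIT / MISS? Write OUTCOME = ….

OUTCOME = VC-HIT

#0 0x37→b6/s0 MISS; vc=[]
#1 0x40→b8/s0 MISS; vc=[6]
#2 0x33→b6/s0 VC-HIT; vc=[8]
#3 0x36→b6/s0 L1-HIT; vc=[8]
#4 0x23→b4/s0 MISS; vc=[8,6]
#5 0x36→b6/s0 VC-HIT; vc=[8,4]
#6 0x36→b6/s0 L1-HIT; vc=[8,4]
#7 0x34→b6/s0 L1-HIT; vc=[8,4]
#8 0x33→b6/s0 L1-HIT; vc=[8,4]
#9 0x34→b6/s0 L1-HIT; vc=[8,4]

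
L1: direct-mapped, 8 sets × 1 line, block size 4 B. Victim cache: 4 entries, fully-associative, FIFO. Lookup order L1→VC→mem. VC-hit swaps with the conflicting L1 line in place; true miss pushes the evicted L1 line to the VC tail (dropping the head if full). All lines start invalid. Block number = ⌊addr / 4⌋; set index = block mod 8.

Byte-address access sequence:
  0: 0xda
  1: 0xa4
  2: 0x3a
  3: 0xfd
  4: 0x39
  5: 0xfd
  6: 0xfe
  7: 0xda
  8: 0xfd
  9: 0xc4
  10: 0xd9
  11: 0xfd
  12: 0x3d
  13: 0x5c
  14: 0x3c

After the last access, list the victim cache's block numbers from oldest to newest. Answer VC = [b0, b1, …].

VC = [14, 41, 63, 23]

  [0] addr=0xda blk=54 s=6: MISS | VC []
  [1] addr=0xa4 blk=41 s=1: MISS | VC []
  [2] addr=0x3a blk=14 s=6: MISS | VC [54]
  [3] addr=0xfd blk=63 s=7: MISS | VC [54]
  [4] addr=0x39 blk=14 s=6: L1-HIT | VC [54]
  [5] addr=0xfd blk=63 s=7: L1-HIT | VC [54]
  [6] addr=0xfe blk=63 s=7: L1-HIT | VC [54]
  [7] addr=0xda blk=54 s=6: VC-HIT | VC [14]
  [8] addr=0xfd blk=63 s=7: L1-HIT | VC [14]
  [9] addr=0xc4 blk=49 s=1: MISS | VC [14, 41]
  [10] addr=0xd9 blk=54 s=6: L1-HIT | VC [14, 41]
  [11] addr=0xfd blk=63 s=7: L1-HIT | VC [14, 41]
  [12] addr=0x3d blk=15 s=7: MISS | VC [14, 41, 63]
  [13] addr=0x5c blk=23 s=7: MISS | VC [14, 41, 63, 15]
  [14] addr=0x3c blk=15 s=7: VC-HIT | VC [14, 41, 63, 23]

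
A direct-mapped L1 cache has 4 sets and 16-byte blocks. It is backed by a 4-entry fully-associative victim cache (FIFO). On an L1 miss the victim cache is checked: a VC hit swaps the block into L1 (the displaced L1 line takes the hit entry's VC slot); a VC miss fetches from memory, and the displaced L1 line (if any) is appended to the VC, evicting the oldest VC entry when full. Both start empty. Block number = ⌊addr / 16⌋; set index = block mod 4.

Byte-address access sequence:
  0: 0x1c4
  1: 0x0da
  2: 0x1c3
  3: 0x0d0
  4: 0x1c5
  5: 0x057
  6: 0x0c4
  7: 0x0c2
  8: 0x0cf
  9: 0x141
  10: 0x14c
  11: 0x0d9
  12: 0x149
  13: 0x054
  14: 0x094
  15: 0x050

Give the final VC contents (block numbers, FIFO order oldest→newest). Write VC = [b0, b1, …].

  [0] addr=0x1c4 blk=28 s=0: MISS | VC []
  [1] addr=0xda blk=13 s=1: MISS | VC []
  [2] addr=0x1c3 blk=28 s=0: L1-HIT | VC []
  [3] addr=0xd0 blk=13 s=1: L1-HIT | VC []
  [4] addr=0x1c5 blk=28 s=0: L1-HIT | VC []
  [5] addr=0x57 blk=5 s=1: MISS | VC [13]
  [6] addr=0xc4 blk=12 s=0: MISS | VC [13, 28]
  [7] addr=0xc2 blk=12 s=0: L1-HIT | VC [13, 28]
  [8] addr=0xcf blk=12 s=0: L1-HIT | VC [13, 28]
  [9] addr=0x141 blk=20 s=0: MISS | VC [13, 28, 12]
  [10] addr=0x14c blk=20 s=0: L1-HIT | VC [13, 28, 12]
  [11] addr=0xd9 blk=13 s=1: VC-HIT | VC [5, 28, 12]
  [12] addr=0x149 blk=20 s=0: L1-HIT | VC [5, 28, 12]
  [13] addr=0x54 blk=5 s=1: VC-HIT | VC [13, 28, 12]
  [14] addr=0x94 blk=9 s=1: MISS | VC [13, 28, 12, 5]
  [15] addr=0x50 blk=5 s=1: VC-HIT | VC [13, 28, 12, 9]

VC = [13, 28, 12, 9]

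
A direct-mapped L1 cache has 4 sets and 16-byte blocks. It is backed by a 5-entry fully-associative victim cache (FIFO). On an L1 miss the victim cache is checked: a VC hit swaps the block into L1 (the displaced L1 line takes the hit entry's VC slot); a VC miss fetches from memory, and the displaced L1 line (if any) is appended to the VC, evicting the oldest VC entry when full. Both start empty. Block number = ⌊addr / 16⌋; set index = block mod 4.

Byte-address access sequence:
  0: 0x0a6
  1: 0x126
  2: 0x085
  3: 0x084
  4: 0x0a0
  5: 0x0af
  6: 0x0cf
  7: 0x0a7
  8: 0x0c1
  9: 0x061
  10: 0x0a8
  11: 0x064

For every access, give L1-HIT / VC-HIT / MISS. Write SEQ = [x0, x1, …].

#0 0xa6→b10/s2 MISS; vc=[]
#1 0x126→b18/s2 MISS; vc=[10]
#2 0x85→b8/s0 MISS; vc=[10]
#3 0x84→b8/s0 L1-HIT; vc=[10]
#4 0xa0→b10/s2 VC-HIT; vc=[18]
#5 0xaf→b10/s2 L1-HIT; vc=[18]
#6 0xcf→b12/s0 MISS; vc=[18,8]
#7 0xa7→b10/s2 L1-HIT; vc=[18,8]
#8 0xc1→b12/s0 L1-HIT; vc=[18,8]
#9 0x61→b6/s2 MISS; vc=[18,8,10]
#10 0xa8→b10/s2 VC-HIT; vc=[18,8,6]
#11 0x64→b6/s2 VC-HIT; vc=[18,8,10]

SEQ = [MISS, MISS, MISS, L1-HIT, VC-HIT, L1-HIT, MISS, L1-HIT, L1-HIT, MISS, VC-HIT, VC-HIT]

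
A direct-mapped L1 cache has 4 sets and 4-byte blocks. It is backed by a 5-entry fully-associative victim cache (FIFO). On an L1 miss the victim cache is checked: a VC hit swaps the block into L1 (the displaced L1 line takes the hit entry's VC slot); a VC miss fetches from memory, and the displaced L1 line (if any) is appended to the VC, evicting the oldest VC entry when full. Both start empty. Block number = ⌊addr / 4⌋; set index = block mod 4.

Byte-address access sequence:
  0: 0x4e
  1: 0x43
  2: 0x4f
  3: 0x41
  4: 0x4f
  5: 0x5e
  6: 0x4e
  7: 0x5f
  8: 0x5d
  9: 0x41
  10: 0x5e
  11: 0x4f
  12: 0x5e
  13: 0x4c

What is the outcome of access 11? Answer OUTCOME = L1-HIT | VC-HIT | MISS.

  [0] addr=0x4e blk=19 s=3: MISS | VC []
  [1] addr=0x43 blk=16 s=0: MISS | VC []
  [2] addr=0x4f blk=19 s=3: L1-HIT | VC []
  [3] addr=0x41 blk=16 s=0: L1-HIT | VC []
  [4] addr=0x4f blk=19 s=3: L1-HIT | VC []
  [5] addr=0x5e blk=23 s=3: MISS | VC [19]
  [6] addr=0x4e blk=19 s=3: VC-HIT | VC [23]
  [7] addr=0x5f blk=23 s=3: VC-HIT | VC [19]
  [8] addr=0x5d blk=23 s=3: L1-HIT | VC [19]
  [9] addr=0x41 blk=16 s=0: L1-HIT | VC [19]
  [10] addr=0x5e blk=23 s=3: L1-HIT | VC [19]
  [11] addr=0x4f blk=19 s=3: VC-HIT | VC [23]
  [12] addr=0x5e blk=23 s=3: VC-HIT | VC [19]
  [13] addr=0x4c blk=19 s=3: VC-HIT | VC [23]

OUTCOME = VC-HIT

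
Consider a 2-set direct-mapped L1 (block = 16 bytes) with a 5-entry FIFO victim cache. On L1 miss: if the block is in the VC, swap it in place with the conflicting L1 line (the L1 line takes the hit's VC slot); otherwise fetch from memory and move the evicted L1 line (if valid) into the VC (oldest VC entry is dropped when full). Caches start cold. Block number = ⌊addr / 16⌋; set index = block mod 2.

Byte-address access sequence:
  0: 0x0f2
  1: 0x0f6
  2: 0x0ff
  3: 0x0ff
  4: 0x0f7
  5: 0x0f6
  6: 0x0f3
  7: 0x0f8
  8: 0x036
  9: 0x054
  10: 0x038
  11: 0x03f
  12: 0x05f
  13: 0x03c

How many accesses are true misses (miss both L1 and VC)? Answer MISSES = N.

MISSES = 3

  [0] addr=0xf2 blk=15 s=1: MISS | VC []
  [1] addr=0xf6 blk=15 s=1: L1-HIT | VC []
  [2] addr=0xff blk=15 s=1: L1-HIT | VC []
  [3] addr=0xff blk=15 s=1: L1-HIT | VC []
  [4] addr=0xf7 blk=15 s=1: L1-HIT | VC []
  [5] addr=0xf6 blk=15 s=1: L1-HIT | VC []
  [6] addr=0xf3 blk=15 s=1: L1-HIT | VC []
  [7] addr=0xf8 blk=15 s=1: L1-HIT | VC []
  [8] addr=0x36 blk=3 s=1: MISS | VC [15]
  [9] addr=0x54 blk=5 s=1: MISS | VC [15, 3]
  [10] addr=0x38 blk=3 s=1: VC-HIT | VC [15, 5]
  [11] addr=0x3f blk=3 s=1: L1-HIT | VC [15, 5]
  [12] addr=0x5f blk=5 s=1: VC-HIT | VC [15, 3]
  [13] addr=0x3c blk=3 s=1: VC-HIT | VC [15, 5]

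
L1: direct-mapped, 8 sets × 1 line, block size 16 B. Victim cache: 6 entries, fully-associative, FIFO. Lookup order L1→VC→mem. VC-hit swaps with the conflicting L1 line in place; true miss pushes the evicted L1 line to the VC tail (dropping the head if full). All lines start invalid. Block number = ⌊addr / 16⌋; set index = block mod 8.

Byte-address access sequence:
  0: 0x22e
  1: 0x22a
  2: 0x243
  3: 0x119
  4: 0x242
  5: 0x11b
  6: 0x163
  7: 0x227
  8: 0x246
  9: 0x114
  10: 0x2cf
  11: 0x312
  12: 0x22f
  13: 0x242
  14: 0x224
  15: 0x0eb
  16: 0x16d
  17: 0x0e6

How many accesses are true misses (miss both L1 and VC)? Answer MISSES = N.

MISSES = 7

  [0] addr=0x22e blk=34 s=2: MISS | VC []
  [1] addr=0x22a blk=34 s=2: L1-HIT | VC []
  [2] addr=0x243 blk=36 s=4: MISS | VC []
  [3] addr=0x119 blk=17 s=1: MISS | VC []
  [4] addr=0x242 blk=36 s=4: L1-HIT | VC []
  [5] addr=0x11b blk=17 s=1: L1-HIT | VC []
  [6] addr=0x163 blk=22 s=6: MISS | VC []
  [7] addr=0x227 blk=34 s=2: L1-HIT | VC []
  [8] addr=0x246 blk=36 s=4: L1-HIT | VC []
  [9] addr=0x114 blk=17 s=1: L1-HIT | VC []
  [10] addr=0x2cf blk=44 s=4: MISS | VC [36]
  [11] addr=0x312 blk=49 s=1: MISS | VC [36, 17]
  [12] addr=0x22f blk=34 s=2: L1-HIT | VC [36, 17]
  [13] addr=0x242 blk=36 s=4: VC-HIT | VC [44, 17]
  [14] addr=0x224 blk=34 s=2: L1-HIT | VC [44, 17]
  [15] addr=0xeb blk=14 s=6: MISS | VC [44, 17, 22]
  [16] addr=0x16d blk=22 s=6: VC-HIT | VC [44, 17, 14]
  [17] addr=0xe6 blk=14 s=6: VC-HIT | VC [44, 17, 22]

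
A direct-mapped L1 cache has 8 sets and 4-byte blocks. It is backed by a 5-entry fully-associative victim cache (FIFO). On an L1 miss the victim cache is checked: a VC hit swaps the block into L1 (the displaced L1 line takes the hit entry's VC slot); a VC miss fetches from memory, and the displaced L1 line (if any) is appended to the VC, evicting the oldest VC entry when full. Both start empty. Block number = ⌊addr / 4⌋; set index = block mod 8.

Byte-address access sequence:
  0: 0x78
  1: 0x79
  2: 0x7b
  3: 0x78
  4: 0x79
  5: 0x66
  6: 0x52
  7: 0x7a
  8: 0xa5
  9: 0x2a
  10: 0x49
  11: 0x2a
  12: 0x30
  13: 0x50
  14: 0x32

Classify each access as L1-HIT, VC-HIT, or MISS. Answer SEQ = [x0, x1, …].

  [0] addr=0x78 blk=30 s=6: MISS | VC []
  [1] addr=0x79 blk=30 s=6: L1-HIT | VC []
  [2] addr=0x7b blk=30 s=6: L1-HIT | VC []
  [3] addr=0x78 blk=30 s=6: L1-HIT | VC []
  [4] addr=0x79 blk=30 s=6: L1-HIT | VC []
  [5] addr=0x66 blk=25 s=1: MISS | VC []
  [6] addr=0x52 blk=20 s=4: MISS | VC []
  [7] addr=0x7a blk=30 s=6: L1-HIT | VC []
  [8] addr=0xa5 blk=41 s=1: MISS | VC [25]
  [9] addr=0x2a blk=10 s=2: MISS | VC [25]
  [10] addr=0x49 blk=18 s=2: MISS | VC [25, 10]
  [11] addr=0x2a blk=10 s=2: VC-HIT | VC [25, 18]
  [12] addr=0x30 blk=12 s=4: MISS | VC [25, 18, 20]
  [13] addr=0x50 blk=20 s=4: VC-HIT | VC [25, 18, 12]
  [14] addr=0x32 blk=12 s=4: VC-HIT | VC [25, 18, 20]

SEQ = [MISS, L1-HIT, L1-HIT, L1-HIT, L1-HIT, MISS, MISS, L1-HIT, MISS, MISS, MISS, VC-HIT, MISS, VC-HIT, VC-HIT]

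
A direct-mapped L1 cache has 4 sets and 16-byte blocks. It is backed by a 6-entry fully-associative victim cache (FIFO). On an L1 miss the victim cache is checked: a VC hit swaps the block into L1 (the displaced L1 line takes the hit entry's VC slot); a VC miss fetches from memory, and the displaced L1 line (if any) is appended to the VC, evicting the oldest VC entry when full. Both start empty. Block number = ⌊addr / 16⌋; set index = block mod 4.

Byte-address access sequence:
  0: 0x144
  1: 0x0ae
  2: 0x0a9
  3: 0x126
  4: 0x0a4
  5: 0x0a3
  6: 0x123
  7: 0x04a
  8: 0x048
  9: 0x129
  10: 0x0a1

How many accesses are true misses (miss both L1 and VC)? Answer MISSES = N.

MISSES = 4

#0 0x144→b20/s0 MISS; vc=[]
#1 0xae→b10/s2 MISS; vc=[]
#2 0xa9→b10/s2 L1-HIT; vc=[]
#3 0x126→b18/s2 MISS; vc=[10]
#4 0xa4→b10/s2 VC-HIT; vc=[18]
#5 0xa3→b10/s2 L1-HIT; vc=[18]
#6 0x123→b18/s2 VC-HIT; vc=[10]
#7 0x4a→b4/s0 MISS; vc=[10,20]
#8 0x48→b4/s0 L1-HIT; vc=[10,20]
#9 0x129→b18/s2 L1-HIT; vc=[10,20]
#10 0xa1→b10/s2 VC-HIT; vc=[18,20]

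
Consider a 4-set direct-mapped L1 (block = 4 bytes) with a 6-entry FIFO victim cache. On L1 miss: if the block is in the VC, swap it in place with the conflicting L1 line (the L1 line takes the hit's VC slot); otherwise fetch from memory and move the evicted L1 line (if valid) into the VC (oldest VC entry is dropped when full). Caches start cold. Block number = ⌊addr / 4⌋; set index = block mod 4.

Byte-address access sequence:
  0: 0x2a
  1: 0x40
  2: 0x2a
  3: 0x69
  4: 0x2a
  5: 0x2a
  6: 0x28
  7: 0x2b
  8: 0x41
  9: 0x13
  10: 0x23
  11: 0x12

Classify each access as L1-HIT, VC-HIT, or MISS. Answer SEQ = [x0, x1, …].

0: 0x2a (blk 10, set 2) → MISS  vc=[]
1: 0x40 (blk 16, set 0) → MISS  vc=[]
2: 0x2a (blk 10, set 2) → L1-HIT  vc=[]
3: 0x69 (blk 26, set 2) → MISS  vc=[10]
4: 0x2a (blk 10, set 2) → VC-HIT  vc=[26]
5: 0x2a (blk 10, set 2) → L1-HIT  vc=[26]
6: 0x28 (blk 10, set 2) → L1-HIT  vc=[26]
7: 0x2b (blk 10, set 2) → L1-HIT  vc=[26]
8: 0x41 (blk 16, set 0) → L1-HIT  vc=[26]
9: 0x13 (blk 4, set 0) → MISS  vc=[26, 16]
10: 0x23 (blk 8, set 0) → MISS  vc=[26, 16, 4]
11: 0x12 (blk 4, set 0) → VC-HIT  vc=[26, 16, 8]

SEQ = [MISS, MISS, L1-HIT, MISS, VC-HIT, L1-HIT, L1-HIT, L1-HIT, L1-HIT, MISS, MISS, VC-HIT]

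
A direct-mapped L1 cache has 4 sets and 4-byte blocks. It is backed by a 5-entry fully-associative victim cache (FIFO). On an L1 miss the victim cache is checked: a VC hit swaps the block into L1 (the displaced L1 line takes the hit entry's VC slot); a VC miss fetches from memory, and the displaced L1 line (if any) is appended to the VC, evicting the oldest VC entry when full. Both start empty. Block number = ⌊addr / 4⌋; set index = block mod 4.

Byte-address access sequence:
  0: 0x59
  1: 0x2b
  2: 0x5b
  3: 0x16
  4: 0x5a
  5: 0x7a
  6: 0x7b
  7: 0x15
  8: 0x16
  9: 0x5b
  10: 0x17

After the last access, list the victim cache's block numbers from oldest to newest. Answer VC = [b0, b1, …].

VC = [10, 30]

#0 0x59→b22/s2 MISS; vc=[]
#1 0x2b→b10/s2 MISS; vc=[22]
#2 0x5b→b22/s2 VC-HIT; vc=[10]
#3 0x16→b5/s1 MISS; vc=[10]
#4 0x5a→b22/s2 L1-HIT; vc=[10]
#5 0x7a→b30/s2 MISS; vc=[10,22]
#6 0x7b→b30/s2 L1-HIT; vc=[10,22]
#7 0x15→b5/s1 L1-HIT; vc=[10,22]
#8 0x16→b5/s1 L1-HIT; vc=[10,22]
#9 0x5b→b22/s2 VC-HIT; vc=[10,30]
#10 0x17→b5/s1 L1-HIT; vc=[10,30]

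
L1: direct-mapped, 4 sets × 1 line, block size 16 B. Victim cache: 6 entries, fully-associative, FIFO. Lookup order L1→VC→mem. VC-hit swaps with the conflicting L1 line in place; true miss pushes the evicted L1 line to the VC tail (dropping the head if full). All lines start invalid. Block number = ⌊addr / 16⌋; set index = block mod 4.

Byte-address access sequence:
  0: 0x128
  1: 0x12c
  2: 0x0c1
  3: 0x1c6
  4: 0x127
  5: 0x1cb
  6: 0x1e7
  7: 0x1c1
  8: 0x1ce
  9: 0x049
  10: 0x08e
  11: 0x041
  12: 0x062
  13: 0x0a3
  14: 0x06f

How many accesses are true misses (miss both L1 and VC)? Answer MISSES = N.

MISSES = 8

#0 0x128→b18/s2 MISS; vc=[]
#1 0x12c→b18/s2 L1-HIT; vc=[]
#2 0xc1→b12/s0 MISS; vc=[]
#3 0x1c6→b28/s0 MISS; vc=[12]
#4 0x127→b18/s2 L1-HIT; vc=[12]
#5 0x1cb→b28/s0 L1-HIT; vc=[12]
#6 0x1e7→b30/s2 MISS; vc=[12,18]
#7 0x1c1→b28/s0 L1-HIT; vc=[12,18]
#8 0x1ce→b28/s0 L1-HIT; vc=[12,18]
#9 0x49→b4/s0 MISS; vc=[12,18,28]
#10 0x8e→b8/s0 MISS; vc=[12,18,28,4]
#11 0x41→b4/s0 VC-HIT; vc=[12,18,28,8]
#12 0x62→b6/s2 MISS; vc=[12,18,28,8,30]
#13 0xa3→b10/s2 MISS; vc=[12,18,28,8,30,6]
#14 0x6f→b6/s2 VC-HIT; vc=[12,18,28,8,30,10]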